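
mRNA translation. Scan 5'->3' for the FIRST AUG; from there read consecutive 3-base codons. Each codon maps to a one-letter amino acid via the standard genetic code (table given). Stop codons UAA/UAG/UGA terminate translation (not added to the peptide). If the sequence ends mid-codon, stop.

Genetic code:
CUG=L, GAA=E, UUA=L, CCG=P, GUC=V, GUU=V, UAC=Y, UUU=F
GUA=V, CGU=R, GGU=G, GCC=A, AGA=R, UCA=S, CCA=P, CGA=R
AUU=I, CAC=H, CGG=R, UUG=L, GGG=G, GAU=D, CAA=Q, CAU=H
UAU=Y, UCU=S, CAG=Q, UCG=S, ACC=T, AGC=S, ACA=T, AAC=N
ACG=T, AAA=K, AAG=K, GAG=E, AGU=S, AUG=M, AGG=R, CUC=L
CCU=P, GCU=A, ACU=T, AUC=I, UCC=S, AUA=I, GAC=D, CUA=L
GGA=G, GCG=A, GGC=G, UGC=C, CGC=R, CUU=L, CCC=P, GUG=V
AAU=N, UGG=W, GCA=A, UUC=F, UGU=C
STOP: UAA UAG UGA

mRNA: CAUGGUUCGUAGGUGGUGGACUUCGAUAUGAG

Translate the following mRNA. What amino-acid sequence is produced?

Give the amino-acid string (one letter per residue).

start AUG at pos 1
pos 1: AUG -> M; peptide=M
pos 4: GUU -> V; peptide=MV
pos 7: CGU -> R; peptide=MVR
pos 10: AGG -> R; peptide=MVRR
pos 13: UGG -> W; peptide=MVRRW
pos 16: UGG -> W; peptide=MVRRWW
pos 19: ACU -> T; peptide=MVRRWWT
pos 22: UCG -> S; peptide=MVRRWWTS
pos 25: AUA -> I; peptide=MVRRWWTSI
pos 28: UGA -> STOP

Answer: MVRRWWTSI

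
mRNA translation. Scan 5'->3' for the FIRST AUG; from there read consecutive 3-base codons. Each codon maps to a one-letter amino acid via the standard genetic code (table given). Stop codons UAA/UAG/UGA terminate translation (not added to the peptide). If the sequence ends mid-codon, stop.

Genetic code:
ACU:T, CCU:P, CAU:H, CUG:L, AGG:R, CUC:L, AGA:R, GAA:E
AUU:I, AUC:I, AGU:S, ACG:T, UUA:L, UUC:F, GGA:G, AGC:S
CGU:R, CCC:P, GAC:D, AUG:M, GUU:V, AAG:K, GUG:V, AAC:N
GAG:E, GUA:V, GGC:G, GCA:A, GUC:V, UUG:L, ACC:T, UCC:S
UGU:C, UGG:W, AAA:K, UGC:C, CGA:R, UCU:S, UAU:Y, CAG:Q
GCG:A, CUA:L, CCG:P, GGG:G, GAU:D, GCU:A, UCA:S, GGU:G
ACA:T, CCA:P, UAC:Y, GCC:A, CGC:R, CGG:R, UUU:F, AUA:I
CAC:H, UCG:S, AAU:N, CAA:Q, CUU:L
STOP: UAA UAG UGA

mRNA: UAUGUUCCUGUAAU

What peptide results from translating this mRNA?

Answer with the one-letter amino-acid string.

start AUG at pos 1
pos 1: AUG -> M; peptide=M
pos 4: UUC -> F; peptide=MF
pos 7: CUG -> L; peptide=MFL
pos 10: UAA -> STOP

Answer: MFL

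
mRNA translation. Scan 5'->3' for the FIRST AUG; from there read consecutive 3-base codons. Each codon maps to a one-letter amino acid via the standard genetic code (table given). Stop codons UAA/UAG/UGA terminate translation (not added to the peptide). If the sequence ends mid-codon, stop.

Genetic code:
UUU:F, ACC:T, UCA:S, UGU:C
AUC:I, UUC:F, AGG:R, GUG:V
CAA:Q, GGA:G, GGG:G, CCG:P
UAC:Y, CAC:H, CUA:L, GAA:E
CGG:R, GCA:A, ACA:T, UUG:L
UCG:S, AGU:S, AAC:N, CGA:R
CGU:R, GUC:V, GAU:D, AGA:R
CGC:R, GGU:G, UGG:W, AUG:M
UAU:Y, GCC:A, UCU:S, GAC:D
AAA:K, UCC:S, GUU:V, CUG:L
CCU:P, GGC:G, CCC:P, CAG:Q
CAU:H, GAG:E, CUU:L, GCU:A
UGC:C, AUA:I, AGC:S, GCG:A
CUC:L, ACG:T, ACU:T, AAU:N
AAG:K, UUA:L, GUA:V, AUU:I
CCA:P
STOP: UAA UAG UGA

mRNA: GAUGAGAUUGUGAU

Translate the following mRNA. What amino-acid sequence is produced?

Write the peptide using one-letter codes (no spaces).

start AUG at pos 1
pos 1: AUG -> M; peptide=M
pos 4: AGA -> R; peptide=MR
pos 7: UUG -> L; peptide=MRL
pos 10: UGA -> STOP

Answer: MRL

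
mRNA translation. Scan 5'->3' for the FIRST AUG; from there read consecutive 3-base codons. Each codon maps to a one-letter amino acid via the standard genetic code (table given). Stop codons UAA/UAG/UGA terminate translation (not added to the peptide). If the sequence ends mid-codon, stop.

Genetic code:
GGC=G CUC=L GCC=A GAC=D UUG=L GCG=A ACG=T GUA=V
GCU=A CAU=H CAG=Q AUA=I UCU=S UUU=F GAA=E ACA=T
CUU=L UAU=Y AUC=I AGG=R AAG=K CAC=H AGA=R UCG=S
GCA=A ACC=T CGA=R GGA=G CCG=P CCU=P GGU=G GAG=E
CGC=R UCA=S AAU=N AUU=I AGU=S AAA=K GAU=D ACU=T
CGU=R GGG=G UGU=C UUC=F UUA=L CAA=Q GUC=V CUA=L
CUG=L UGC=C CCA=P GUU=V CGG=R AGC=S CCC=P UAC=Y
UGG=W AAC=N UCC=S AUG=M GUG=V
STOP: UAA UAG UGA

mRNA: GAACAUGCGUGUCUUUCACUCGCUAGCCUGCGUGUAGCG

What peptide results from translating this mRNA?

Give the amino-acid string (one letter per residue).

Answer: MRVFHSLACV

Derivation:
start AUG at pos 4
pos 4: AUG -> M; peptide=M
pos 7: CGU -> R; peptide=MR
pos 10: GUC -> V; peptide=MRV
pos 13: UUU -> F; peptide=MRVF
pos 16: CAC -> H; peptide=MRVFH
pos 19: UCG -> S; peptide=MRVFHS
pos 22: CUA -> L; peptide=MRVFHSL
pos 25: GCC -> A; peptide=MRVFHSLA
pos 28: UGC -> C; peptide=MRVFHSLAC
pos 31: GUG -> V; peptide=MRVFHSLACV
pos 34: UAG -> STOP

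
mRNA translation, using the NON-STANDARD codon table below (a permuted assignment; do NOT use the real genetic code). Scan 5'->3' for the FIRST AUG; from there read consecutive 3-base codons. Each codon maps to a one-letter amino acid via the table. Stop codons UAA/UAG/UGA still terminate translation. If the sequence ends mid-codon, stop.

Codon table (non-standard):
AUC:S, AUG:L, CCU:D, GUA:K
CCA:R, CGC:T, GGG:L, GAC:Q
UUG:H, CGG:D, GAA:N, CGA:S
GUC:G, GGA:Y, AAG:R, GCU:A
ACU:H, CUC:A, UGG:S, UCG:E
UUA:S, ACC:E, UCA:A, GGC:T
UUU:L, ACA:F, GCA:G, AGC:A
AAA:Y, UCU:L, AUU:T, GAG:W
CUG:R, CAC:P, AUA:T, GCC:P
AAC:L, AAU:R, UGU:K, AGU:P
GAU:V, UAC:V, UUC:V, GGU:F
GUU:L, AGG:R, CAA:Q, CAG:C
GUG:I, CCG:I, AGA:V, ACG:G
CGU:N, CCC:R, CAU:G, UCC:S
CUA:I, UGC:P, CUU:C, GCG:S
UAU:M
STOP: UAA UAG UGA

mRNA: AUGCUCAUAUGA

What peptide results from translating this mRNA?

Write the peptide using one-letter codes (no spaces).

Answer: LAT

Derivation:
start AUG at pos 0
pos 0: AUG -> L; peptide=L
pos 3: CUC -> A; peptide=LA
pos 6: AUA -> T; peptide=LAT
pos 9: UGA -> STOP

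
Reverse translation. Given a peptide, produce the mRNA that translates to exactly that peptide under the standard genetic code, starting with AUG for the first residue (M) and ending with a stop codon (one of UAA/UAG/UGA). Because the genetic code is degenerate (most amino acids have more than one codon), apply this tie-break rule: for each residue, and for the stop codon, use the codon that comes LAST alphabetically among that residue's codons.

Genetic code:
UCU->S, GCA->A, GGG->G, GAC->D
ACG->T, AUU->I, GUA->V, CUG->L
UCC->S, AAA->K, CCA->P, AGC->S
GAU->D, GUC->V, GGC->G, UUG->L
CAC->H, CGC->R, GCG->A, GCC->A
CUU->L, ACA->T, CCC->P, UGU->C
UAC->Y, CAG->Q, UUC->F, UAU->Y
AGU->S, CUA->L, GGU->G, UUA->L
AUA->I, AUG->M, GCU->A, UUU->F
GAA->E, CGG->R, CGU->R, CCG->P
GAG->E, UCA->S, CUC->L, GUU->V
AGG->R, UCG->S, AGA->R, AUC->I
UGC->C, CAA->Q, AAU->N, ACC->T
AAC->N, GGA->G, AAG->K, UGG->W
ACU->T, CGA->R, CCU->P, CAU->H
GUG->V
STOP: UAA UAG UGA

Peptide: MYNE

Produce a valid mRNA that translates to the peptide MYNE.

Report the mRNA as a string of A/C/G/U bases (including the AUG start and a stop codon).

residue 1: M -> AUG (start codon)
residue 2: Y codons sorted = UAC,UAU -> pick last = UAU
residue 3: N codons sorted = AAC,AAU -> pick last = AAU
residue 4: E codons sorted = GAA,GAG -> pick last = GAG
terminator: stop codons sorted = UAA,UAG,UGA -> pick last = UGA

Answer: mRNA: AUGUAUAAUGAGUGA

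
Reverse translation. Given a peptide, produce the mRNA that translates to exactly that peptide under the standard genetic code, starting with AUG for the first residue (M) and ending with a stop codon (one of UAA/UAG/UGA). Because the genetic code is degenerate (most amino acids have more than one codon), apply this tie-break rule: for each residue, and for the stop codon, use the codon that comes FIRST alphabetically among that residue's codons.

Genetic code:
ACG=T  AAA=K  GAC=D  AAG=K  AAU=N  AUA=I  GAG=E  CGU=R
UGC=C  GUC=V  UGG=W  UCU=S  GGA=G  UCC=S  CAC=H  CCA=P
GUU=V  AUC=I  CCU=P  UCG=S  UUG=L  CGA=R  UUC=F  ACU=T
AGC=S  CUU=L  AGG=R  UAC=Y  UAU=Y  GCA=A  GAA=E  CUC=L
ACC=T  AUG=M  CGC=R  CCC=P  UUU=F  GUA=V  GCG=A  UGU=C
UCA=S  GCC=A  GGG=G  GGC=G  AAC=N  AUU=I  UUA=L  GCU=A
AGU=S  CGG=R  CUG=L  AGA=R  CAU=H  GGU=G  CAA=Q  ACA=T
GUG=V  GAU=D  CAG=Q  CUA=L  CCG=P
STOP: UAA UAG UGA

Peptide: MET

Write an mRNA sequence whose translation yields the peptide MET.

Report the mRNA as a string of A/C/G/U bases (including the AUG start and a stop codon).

Answer: mRNA: AUGGAAACAUAA

Derivation:
residue 1: M -> AUG (start codon)
residue 2: E codons sorted = GAA,GAG -> pick first = GAA
residue 3: T codons sorted = ACA,ACC,ACG,ACU -> pick first = ACA
terminator: stop codons sorted = UAA,UAG,UGA -> pick first = UAA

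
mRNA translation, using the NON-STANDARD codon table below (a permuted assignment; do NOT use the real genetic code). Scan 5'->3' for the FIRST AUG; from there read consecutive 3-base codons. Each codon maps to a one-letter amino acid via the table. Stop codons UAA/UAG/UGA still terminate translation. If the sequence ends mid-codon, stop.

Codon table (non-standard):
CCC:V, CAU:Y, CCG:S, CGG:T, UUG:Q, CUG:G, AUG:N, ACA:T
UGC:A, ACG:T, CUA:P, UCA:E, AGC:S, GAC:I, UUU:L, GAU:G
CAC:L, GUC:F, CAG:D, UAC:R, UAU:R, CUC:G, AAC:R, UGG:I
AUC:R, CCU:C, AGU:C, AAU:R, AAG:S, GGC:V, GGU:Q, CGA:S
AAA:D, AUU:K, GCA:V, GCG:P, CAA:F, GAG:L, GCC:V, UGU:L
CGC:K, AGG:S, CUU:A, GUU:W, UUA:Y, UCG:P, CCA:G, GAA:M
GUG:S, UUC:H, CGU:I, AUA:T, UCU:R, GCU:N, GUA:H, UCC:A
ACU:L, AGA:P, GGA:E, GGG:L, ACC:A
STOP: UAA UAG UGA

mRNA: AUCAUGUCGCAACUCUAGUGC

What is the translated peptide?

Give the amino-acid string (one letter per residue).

Answer: NPFG

Derivation:
start AUG at pos 3
pos 3: AUG -> N; peptide=N
pos 6: UCG -> P; peptide=NP
pos 9: CAA -> F; peptide=NPF
pos 12: CUC -> G; peptide=NPFG
pos 15: UAG -> STOP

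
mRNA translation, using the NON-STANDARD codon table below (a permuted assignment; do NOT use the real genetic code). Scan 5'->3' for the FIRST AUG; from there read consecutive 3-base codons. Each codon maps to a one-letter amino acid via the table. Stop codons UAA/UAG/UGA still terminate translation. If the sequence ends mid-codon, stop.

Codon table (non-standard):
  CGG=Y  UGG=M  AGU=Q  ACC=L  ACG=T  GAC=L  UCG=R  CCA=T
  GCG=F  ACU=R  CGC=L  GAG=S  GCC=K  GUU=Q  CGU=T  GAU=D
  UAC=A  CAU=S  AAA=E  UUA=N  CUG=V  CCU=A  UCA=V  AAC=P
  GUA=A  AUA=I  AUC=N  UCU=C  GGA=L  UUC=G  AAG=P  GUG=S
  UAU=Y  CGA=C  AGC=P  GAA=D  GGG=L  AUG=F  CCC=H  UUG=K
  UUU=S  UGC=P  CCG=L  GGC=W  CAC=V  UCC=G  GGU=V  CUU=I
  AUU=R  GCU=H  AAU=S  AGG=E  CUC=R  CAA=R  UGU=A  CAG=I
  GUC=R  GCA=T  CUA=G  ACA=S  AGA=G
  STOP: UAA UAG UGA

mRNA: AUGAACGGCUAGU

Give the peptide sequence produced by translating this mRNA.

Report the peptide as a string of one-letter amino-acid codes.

Answer: FPW

Derivation:
start AUG at pos 0
pos 0: AUG -> F; peptide=F
pos 3: AAC -> P; peptide=FP
pos 6: GGC -> W; peptide=FPW
pos 9: UAG -> STOP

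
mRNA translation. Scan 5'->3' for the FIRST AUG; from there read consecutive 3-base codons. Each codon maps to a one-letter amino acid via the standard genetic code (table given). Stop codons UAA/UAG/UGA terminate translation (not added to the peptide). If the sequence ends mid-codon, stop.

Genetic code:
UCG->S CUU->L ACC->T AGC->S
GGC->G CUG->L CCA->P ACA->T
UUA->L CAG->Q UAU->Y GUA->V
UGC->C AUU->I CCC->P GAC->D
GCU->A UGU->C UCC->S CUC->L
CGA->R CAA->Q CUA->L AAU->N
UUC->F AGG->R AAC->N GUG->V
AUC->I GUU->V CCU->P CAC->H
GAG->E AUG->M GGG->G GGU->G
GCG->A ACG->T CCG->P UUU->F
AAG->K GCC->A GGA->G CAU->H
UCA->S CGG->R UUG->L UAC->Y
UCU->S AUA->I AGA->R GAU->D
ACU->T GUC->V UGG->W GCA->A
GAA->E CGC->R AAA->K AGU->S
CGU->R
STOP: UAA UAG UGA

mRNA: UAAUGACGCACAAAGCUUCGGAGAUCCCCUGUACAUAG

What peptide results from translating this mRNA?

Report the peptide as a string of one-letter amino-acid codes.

Answer: MTHKASEIPCT

Derivation:
start AUG at pos 2
pos 2: AUG -> M; peptide=M
pos 5: ACG -> T; peptide=MT
pos 8: CAC -> H; peptide=MTH
pos 11: AAA -> K; peptide=MTHK
pos 14: GCU -> A; peptide=MTHKA
pos 17: UCG -> S; peptide=MTHKAS
pos 20: GAG -> E; peptide=MTHKASE
pos 23: AUC -> I; peptide=MTHKASEI
pos 26: CCC -> P; peptide=MTHKASEIP
pos 29: UGU -> C; peptide=MTHKASEIPC
pos 32: ACA -> T; peptide=MTHKASEIPCT
pos 35: UAG -> STOP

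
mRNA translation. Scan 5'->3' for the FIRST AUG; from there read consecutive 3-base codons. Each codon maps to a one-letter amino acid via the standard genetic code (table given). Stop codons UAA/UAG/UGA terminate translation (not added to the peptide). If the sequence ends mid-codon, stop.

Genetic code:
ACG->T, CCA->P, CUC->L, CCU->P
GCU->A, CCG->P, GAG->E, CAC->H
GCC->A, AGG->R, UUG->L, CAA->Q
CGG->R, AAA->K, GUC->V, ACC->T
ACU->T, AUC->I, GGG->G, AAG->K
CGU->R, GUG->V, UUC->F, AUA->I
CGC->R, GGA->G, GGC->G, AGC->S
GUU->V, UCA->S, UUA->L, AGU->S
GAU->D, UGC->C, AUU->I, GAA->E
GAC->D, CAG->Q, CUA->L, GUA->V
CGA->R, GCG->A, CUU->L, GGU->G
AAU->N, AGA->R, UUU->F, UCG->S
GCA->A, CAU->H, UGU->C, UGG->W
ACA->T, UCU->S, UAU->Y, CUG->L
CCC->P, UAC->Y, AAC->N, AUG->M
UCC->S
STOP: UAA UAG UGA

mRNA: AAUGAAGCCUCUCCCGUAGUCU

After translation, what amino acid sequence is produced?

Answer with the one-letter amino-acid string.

Answer: MKPLP

Derivation:
start AUG at pos 1
pos 1: AUG -> M; peptide=M
pos 4: AAG -> K; peptide=MK
pos 7: CCU -> P; peptide=MKP
pos 10: CUC -> L; peptide=MKPL
pos 13: CCG -> P; peptide=MKPLP
pos 16: UAG -> STOP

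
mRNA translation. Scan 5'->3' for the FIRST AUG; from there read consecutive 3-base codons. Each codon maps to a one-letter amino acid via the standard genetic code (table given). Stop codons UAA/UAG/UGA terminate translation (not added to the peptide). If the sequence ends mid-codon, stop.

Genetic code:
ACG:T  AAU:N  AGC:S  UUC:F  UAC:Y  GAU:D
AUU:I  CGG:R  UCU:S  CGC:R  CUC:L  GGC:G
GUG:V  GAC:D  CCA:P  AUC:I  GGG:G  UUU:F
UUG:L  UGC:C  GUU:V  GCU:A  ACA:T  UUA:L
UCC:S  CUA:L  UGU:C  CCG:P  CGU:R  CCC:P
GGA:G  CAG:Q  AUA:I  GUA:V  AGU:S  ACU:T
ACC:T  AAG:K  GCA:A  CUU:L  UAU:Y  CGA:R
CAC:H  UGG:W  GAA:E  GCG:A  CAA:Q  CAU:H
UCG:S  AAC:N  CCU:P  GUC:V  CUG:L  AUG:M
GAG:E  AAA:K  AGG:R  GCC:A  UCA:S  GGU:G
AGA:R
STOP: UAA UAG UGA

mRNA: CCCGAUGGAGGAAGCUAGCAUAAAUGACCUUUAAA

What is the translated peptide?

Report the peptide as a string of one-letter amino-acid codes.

start AUG at pos 4
pos 4: AUG -> M; peptide=M
pos 7: GAG -> E; peptide=ME
pos 10: GAA -> E; peptide=MEE
pos 13: GCU -> A; peptide=MEEA
pos 16: AGC -> S; peptide=MEEAS
pos 19: AUA -> I; peptide=MEEASI
pos 22: AAU -> N; peptide=MEEASIN
pos 25: GAC -> D; peptide=MEEASIND
pos 28: CUU -> L; peptide=MEEASINDL
pos 31: UAA -> STOP

Answer: MEEASINDL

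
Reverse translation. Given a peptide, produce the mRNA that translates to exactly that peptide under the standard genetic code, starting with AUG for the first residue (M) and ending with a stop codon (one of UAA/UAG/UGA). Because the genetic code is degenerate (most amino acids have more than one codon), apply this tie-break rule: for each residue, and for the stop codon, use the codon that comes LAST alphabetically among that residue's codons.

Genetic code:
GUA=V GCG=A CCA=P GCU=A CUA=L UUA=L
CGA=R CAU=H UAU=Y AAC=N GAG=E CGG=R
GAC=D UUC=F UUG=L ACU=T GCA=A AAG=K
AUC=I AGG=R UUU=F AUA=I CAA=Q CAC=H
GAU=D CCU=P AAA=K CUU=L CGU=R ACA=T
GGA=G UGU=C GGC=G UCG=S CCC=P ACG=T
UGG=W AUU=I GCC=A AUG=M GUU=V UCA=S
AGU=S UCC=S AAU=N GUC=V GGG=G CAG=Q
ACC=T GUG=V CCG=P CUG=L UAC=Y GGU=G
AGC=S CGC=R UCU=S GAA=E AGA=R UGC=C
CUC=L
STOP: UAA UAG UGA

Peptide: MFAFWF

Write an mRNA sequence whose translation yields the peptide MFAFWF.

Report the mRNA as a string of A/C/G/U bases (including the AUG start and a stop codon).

Answer: mRNA: AUGUUUGCUUUUUGGUUUUGA

Derivation:
residue 1: M -> AUG (start codon)
residue 2: F codons sorted = UUC,UUU -> pick last = UUU
residue 3: A codons sorted = GCA,GCC,GCG,GCU -> pick last = GCU
residue 4: F codons sorted = UUC,UUU -> pick last = UUU
residue 5: W -> UGG (only codon)
residue 6: F codons sorted = UUC,UUU -> pick last = UUU
terminator: stop codons sorted = UAA,UAG,UGA -> pick last = UGA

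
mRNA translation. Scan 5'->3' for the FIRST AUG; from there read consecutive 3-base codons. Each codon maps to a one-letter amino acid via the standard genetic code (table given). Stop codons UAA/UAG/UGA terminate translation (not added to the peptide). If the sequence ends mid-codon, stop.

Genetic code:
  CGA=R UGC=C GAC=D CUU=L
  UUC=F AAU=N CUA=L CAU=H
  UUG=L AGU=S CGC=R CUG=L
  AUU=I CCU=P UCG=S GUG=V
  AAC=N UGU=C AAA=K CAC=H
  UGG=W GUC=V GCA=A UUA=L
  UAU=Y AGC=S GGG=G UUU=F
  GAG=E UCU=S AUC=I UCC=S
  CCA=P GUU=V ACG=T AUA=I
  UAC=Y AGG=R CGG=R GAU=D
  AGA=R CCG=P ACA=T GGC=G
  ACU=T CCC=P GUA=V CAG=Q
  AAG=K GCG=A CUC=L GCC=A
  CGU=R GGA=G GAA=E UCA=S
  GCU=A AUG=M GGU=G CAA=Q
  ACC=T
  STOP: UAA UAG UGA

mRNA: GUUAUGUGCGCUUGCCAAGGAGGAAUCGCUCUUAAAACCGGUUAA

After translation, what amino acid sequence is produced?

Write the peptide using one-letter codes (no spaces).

start AUG at pos 3
pos 3: AUG -> M; peptide=M
pos 6: UGC -> C; peptide=MC
pos 9: GCU -> A; peptide=MCA
pos 12: UGC -> C; peptide=MCAC
pos 15: CAA -> Q; peptide=MCACQ
pos 18: GGA -> G; peptide=MCACQG
pos 21: GGA -> G; peptide=MCACQGG
pos 24: AUC -> I; peptide=MCACQGGI
pos 27: GCU -> A; peptide=MCACQGGIA
pos 30: CUU -> L; peptide=MCACQGGIAL
pos 33: AAA -> K; peptide=MCACQGGIALK
pos 36: ACC -> T; peptide=MCACQGGIALKT
pos 39: GGU -> G; peptide=MCACQGGIALKTG
pos 42: UAA -> STOP

Answer: MCACQGGIALKTG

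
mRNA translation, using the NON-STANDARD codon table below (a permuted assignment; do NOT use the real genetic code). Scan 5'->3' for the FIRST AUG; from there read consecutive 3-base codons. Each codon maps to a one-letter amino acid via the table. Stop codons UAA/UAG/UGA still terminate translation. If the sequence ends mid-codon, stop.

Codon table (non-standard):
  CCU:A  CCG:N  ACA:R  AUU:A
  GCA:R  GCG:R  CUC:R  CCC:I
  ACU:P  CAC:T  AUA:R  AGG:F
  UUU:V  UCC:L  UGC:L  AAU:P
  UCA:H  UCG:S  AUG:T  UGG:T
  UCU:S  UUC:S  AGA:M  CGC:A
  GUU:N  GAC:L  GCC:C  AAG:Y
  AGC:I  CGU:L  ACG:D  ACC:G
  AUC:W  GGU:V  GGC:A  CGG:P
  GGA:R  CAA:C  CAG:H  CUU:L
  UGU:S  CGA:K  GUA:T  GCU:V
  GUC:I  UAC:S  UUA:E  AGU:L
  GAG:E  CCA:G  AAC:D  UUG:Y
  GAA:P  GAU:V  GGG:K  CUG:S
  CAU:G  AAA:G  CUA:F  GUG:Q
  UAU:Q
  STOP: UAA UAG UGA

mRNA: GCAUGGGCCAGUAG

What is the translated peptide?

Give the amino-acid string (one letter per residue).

Answer: TAH

Derivation:
start AUG at pos 2
pos 2: AUG -> T; peptide=T
pos 5: GGC -> A; peptide=TA
pos 8: CAG -> H; peptide=TAH
pos 11: UAG -> STOP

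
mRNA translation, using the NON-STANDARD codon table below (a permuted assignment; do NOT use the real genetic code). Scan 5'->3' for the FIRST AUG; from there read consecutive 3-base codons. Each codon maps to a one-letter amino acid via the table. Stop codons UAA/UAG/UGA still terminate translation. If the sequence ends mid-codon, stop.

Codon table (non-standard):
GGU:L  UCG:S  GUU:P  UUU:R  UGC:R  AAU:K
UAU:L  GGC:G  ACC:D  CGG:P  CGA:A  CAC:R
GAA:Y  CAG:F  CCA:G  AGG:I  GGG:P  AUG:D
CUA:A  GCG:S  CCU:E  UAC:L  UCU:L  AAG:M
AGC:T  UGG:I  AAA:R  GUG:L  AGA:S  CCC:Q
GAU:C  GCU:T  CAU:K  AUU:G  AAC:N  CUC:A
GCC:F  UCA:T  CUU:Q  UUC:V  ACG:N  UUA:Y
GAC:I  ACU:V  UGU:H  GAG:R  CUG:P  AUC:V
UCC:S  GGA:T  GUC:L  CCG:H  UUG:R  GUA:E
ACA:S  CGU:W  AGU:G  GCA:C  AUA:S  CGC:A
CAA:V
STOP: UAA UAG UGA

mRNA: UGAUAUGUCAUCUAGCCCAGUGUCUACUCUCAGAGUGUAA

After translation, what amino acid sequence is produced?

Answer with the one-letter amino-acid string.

Answer: DTLTGLLVASL

Derivation:
start AUG at pos 4
pos 4: AUG -> D; peptide=D
pos 7: UCA -> T; peptide=DT
pos 10: UCU -> L; peptide=DTL
pos 13: AGC -> T; peptide=DTLT
pos 16: CCA -> G; peptide=DTLTG
pos 19: GUG -> L; peptide=DTLTGL
pos 22: UCU -> L; peptide=DTLTGLL
pos 25: ACU -> V; peptide=DTLTGLLV
pos 28: CUC -> A; peptide=DTLTGLLVA
pos 31: AGA -> S; peptide=DTLTGLLVAS
pos 34: GUG -> L; peptide=DTLTGLLVASL
pos 37: UAA -> STOP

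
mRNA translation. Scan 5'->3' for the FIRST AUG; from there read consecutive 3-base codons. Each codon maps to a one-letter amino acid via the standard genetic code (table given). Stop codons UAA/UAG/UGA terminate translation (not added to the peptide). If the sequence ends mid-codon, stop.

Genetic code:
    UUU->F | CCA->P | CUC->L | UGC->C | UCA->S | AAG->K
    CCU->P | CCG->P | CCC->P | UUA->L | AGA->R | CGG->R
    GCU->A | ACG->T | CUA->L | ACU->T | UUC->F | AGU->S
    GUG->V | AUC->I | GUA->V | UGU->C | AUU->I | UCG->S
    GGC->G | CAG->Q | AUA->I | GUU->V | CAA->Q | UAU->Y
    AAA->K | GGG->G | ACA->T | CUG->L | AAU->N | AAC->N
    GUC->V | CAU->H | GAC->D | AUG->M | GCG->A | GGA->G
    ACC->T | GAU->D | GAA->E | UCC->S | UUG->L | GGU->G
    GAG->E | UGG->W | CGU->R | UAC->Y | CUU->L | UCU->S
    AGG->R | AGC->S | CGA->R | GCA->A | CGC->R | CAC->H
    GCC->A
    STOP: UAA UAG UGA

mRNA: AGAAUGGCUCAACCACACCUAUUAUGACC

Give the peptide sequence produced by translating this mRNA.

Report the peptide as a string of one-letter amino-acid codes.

start AUG at pos 3
pos 3: AUG -> M; peptide=M
pos 6: GCU -> A; peptide=MA
pos 9: CAA -> Q; peptide=MAQ
pos 12: CCA -> P; peptide=MAQP
pos 15: CAC -> H; peptide=MAQPH
pos 18: CUA -> L; peptide=MAQPHL
pos 21: UUA -> L; peptide=MAQPHLL
pos 24: UGA -> STOP

Answer: MAQPHLL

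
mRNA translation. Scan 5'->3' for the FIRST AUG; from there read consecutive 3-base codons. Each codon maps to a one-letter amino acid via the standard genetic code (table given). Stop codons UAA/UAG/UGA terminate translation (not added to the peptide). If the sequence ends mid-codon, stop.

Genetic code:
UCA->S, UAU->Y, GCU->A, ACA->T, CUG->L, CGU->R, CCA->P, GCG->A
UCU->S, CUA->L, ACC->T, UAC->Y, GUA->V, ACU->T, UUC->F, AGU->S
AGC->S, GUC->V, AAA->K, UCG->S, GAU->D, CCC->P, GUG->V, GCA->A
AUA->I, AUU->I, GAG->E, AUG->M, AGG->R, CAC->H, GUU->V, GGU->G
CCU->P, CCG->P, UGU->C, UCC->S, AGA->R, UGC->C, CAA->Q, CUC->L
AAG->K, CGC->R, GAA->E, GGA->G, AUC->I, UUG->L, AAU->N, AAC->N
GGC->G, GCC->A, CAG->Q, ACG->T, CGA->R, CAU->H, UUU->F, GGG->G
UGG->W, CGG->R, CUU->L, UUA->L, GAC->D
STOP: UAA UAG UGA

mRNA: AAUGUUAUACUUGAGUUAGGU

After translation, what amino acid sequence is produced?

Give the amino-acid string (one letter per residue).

Answer: MLYLS

Derivation:
start AUG at pos 1
pos 1: AUG -> M; peptide=M
pos 4: UUA -> L; peptide=ML
pos 7: UAC -> Y; peptide=MLY
pos 10: UUG -> L; peptide=MLYL
pos 13: AGU -> S; peptide=MLYLS
pos 16: UAG -> STOP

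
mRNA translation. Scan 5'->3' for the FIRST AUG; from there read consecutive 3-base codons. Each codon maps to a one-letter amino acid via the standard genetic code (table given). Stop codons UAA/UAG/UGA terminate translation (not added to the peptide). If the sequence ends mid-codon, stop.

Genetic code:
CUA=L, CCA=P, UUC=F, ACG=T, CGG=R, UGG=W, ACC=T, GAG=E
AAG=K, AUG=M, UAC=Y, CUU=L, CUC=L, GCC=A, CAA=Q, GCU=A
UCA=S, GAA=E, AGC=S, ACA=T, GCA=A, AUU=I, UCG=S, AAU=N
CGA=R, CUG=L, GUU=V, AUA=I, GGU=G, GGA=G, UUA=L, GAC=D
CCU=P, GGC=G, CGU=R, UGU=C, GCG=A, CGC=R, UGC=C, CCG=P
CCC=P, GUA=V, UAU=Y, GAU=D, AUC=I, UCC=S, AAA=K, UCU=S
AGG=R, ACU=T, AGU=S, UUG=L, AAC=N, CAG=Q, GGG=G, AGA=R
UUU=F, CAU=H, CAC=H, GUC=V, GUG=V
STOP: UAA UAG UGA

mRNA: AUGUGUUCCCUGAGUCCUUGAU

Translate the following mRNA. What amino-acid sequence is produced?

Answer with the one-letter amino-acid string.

start AUG at pos 0
pos 0: AUG -> M; peptide=M
pos 3: UGU -> C; peptide=MC
pos 6: UCC -> S; peptide=MCS
pos 9: CUG -> L; peptide=MCSL
pos 12: AGU -> S; peptide=MCSLS
pos 15: CCU -> P; peptide=MCSLSP
pos 18: UGA -> STOP

Answer: MCSLSP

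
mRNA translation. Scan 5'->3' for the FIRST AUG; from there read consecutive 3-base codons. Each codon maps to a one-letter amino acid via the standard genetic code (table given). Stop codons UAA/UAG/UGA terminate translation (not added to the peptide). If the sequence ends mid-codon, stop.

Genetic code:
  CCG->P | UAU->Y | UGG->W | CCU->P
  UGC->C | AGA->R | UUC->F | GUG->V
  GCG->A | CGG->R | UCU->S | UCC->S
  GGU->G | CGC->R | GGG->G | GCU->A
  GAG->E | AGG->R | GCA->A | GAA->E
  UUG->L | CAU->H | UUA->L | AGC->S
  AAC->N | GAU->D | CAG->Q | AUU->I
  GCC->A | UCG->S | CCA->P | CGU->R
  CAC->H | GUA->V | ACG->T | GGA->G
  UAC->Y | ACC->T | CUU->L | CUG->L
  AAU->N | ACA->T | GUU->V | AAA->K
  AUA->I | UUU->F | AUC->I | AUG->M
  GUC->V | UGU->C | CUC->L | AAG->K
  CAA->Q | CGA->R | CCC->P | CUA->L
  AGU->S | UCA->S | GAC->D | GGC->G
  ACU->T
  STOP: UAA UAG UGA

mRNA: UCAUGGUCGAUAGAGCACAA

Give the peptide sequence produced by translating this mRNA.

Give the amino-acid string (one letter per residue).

start AUG at pos 2
pos 2: AUG -> M; peptide=M
pos 5: GUC -> V; peptide=MV
pos 8: GAU -> D; peptide=MVD
pos 11: AGA -> R; peptide=MVDR
pos 14: GCA -> A; peptide=MVDRA
pos 17: CAA -> Q; peptide=MVDRAQ
pos 20: only 0 nt remain (<3), stop (end of mRNA)

Answer: MVDRAQ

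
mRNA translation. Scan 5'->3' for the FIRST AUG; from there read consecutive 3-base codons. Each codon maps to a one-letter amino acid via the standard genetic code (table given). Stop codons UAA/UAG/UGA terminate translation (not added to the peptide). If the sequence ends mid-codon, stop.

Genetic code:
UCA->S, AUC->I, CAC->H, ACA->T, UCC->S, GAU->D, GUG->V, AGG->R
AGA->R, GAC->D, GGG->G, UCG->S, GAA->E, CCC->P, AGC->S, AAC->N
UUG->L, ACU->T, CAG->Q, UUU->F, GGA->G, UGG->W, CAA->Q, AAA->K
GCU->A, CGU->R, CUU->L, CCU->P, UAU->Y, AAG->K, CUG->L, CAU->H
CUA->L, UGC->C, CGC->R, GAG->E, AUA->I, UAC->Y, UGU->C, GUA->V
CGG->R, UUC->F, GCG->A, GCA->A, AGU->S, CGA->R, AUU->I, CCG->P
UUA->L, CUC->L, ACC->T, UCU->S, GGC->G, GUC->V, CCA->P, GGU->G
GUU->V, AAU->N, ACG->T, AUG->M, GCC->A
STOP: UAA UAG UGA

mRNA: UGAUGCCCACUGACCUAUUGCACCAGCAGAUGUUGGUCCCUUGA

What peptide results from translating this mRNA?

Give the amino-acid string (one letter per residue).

Answer: MPTDLLHQQMLVP

Derivation:
start AUG at pos 2
pos 2: AUG -> M; peptide=M
pos 5: CCC -> P; peptide=MP
pos 8: ACU -> T; peptide=MPT
pos 11: GAC -> D; peptide=MPTD
pos 14: CUA -> L; peptide=MPTDL
pos 17: UUG -> L; peptide=MPTDLL
pos 20: CAC -> H; peptide=MPTDLLH
pos 23: CAG -> Q; peptide=MPTDLLHQ
pos 26: CAG -> Q; peptide=MPTDLLHQQ
pos 29: AUG -> M; peptide=MPTDLLHQQM
pos 32: UUG -> L; peptide=MPTDLLHQQML
pos 35: GUC -> V; peptide=MPTDLLHQQMLV
pos 38: CCU -> P; peptide=MPTDLLHQQMLVP
pos 41: UGA -> STOP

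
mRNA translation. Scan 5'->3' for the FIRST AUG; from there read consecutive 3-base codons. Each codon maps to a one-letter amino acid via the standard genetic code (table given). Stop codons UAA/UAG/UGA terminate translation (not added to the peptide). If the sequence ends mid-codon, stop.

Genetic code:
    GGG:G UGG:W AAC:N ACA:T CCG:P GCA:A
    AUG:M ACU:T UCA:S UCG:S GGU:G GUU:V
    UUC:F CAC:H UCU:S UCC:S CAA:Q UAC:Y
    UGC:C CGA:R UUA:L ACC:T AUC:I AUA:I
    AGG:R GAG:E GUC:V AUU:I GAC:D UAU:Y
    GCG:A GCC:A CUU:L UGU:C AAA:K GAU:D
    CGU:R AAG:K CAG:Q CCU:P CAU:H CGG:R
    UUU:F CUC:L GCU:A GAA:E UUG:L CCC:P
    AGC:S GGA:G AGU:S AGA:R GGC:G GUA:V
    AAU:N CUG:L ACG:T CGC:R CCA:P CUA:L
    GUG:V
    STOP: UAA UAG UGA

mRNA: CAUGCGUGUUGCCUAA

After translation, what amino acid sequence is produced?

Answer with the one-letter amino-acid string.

start AUG at pos 1
pos 1: AUG -> M; peptide=M
pos 4: CGU -> R; peptide=MR
pos 7: GUU -> V; peptide=MRV
pos 10: GCC -> A; peptide=MRVA
pos 13: UAA -> STOP

Answer: MRVA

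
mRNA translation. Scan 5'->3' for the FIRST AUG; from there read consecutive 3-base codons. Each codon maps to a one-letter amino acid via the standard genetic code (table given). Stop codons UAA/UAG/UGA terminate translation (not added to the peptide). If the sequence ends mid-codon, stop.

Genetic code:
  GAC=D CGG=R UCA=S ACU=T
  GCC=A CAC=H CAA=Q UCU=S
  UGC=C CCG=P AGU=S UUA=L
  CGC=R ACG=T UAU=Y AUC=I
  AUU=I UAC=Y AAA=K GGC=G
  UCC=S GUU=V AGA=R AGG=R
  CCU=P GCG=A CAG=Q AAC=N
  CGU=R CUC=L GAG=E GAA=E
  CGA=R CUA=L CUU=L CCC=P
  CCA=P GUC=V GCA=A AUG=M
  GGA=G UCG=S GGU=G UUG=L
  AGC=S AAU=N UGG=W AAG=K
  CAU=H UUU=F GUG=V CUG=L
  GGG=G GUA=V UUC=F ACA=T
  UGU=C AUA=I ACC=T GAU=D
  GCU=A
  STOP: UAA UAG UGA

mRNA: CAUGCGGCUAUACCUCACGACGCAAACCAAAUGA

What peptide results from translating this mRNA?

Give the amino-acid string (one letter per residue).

start AUG at pos 1
pos 1: AUG -> M; peptide=M
pos 4: CGG -> R; peptide=MR
pos 7: CUA -> L; peptide=MRL
pos 10: UAC -> Y; peptide=MRLY
pos 13: CUC -> L; peptide=MRLYL
pos 16: ACG -> T; peptide=MRLYLT
pos 19: ACG -> T; peptide=MRLYLTT
pos 22: CAA -> Q; peptide=MRLYLTTQ
pos 25: ACC -> T; peptide=MRLYLTTQT
pos 28: AAA -> K; peptide=MRLYLTTQTK
pos 31: UGA -> STOP

Answer: MRLYLTTQTK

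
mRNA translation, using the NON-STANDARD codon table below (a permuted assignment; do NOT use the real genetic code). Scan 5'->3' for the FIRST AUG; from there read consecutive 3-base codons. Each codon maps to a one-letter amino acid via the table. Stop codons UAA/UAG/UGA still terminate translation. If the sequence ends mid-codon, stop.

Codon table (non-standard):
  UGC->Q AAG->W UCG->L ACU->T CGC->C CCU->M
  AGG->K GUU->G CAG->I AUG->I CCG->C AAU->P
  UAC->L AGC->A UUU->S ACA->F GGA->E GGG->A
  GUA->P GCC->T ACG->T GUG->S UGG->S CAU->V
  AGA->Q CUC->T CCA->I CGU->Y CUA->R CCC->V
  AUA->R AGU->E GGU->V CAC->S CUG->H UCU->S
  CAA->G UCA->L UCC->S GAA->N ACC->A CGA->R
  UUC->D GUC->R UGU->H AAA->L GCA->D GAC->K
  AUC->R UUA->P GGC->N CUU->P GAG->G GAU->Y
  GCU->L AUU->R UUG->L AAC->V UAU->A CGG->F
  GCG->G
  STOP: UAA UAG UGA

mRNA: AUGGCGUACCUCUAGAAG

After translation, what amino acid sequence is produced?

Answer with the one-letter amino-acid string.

start AUG at pos 0
pos 0: AUG -> I; peptide=I
pos 3: GCG -> G; peptide=IG
pos 6: UAC -> L; peptide=IGL
pos 9: CUC -> T; peptide=IGLT
pos 12: UAG -> STOP

Answer: IGLT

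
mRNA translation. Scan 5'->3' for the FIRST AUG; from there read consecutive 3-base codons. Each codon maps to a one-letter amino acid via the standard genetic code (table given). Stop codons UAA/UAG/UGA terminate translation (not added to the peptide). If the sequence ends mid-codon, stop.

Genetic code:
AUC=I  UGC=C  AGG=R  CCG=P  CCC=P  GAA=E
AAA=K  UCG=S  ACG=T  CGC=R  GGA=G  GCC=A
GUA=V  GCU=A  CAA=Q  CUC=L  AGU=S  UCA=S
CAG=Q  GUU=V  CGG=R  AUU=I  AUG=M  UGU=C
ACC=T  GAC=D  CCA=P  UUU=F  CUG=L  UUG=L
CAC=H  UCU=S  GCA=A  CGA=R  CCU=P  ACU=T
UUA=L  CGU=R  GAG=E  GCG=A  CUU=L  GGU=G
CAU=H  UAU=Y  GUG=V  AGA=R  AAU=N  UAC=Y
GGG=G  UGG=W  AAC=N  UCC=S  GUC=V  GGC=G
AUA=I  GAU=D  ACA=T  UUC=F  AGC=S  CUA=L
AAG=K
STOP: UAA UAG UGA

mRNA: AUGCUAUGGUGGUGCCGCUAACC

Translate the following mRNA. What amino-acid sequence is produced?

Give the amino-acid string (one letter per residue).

start AUG at pos 0
pos 0: AUG -> M; peptide=M
pos 3: CUA -> L; peptide=ML
pos 6: UGG -> W; peptide=MLW
pos 9: UGG -> W; peptide=MLWW
pos 12: UGC -> C; peptide=MLWWC
pos 15: CGC -> R; peptide=MLWWCR
pos 18: UAA -> STOP

Answer: MLWWCR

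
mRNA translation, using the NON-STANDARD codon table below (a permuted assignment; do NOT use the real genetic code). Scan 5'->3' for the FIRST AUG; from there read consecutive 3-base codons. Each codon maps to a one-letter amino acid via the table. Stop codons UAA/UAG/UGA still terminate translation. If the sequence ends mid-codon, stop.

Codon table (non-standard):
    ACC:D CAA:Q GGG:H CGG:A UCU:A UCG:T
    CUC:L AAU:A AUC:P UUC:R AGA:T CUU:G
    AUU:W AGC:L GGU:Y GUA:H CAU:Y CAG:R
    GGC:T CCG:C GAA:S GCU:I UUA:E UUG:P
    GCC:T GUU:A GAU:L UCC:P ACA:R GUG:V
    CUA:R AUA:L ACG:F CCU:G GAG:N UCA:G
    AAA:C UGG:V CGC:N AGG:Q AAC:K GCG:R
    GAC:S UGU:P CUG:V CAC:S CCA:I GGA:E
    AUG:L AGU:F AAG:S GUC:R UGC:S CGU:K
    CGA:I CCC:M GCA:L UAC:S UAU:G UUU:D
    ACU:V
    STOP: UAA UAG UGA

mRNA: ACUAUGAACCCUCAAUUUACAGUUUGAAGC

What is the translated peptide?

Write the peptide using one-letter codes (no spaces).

start AUG at pos 3
pos 3: AUG -> L; peptide=L
pos 6: AAC -> K; peptide=LK
pos 9: CCU -> G; peptide=LKG
pos 12: CAA -> Q; peptide=LKGQ
pos 15: UUU -> D; peptide=LKGQD
pos 18: ACA -> R; peptide=LKGQDR
pos 21: GUU -> A; peptide=LKGQDRA
pos 24: UGA -> STOP

Answer: LKGQDRA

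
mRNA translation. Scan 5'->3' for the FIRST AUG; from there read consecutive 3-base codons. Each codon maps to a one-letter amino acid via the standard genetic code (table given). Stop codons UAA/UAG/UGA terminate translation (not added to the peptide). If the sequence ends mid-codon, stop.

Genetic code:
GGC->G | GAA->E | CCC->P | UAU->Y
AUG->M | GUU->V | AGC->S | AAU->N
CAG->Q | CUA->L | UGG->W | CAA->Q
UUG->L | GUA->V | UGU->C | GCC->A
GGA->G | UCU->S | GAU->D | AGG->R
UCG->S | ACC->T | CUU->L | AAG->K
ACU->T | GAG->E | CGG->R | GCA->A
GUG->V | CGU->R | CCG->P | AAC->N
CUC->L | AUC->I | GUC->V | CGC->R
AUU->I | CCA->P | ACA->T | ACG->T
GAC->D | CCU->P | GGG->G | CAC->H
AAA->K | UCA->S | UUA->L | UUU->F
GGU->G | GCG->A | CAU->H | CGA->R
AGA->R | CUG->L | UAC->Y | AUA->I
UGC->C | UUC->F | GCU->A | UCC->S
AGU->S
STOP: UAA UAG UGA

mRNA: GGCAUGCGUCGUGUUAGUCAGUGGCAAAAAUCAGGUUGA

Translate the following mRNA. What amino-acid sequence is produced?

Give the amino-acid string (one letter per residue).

Answer: MRRVSQWQKSG

Derivation:
start AUG at pos 3
pos 3: AUG -> M; peptide=M
pos 6: CGU -> R; peptide=MR
pos 9: CGU -> R; peptide=MRR
pos 12: GUU -> V; peptide=MRRV
pos 15: AGU -> S; peptide=MRRVS
pos 18: CAG -> Q; peptide=MRRVSQ
pos 21: UGG -> W; peptide=MRRVSQW
pos 24: CAA -> Q; peptide=MRRVSQWQ
pos 27: AAA -> K; peptide=MRRVSQWQK
pos 30: UCA -> S; peptide=MRRVSQWQKS
pos 33: GGU -> G; peptide=MRRVSQWQKSG
pos 36: UGA -> STOP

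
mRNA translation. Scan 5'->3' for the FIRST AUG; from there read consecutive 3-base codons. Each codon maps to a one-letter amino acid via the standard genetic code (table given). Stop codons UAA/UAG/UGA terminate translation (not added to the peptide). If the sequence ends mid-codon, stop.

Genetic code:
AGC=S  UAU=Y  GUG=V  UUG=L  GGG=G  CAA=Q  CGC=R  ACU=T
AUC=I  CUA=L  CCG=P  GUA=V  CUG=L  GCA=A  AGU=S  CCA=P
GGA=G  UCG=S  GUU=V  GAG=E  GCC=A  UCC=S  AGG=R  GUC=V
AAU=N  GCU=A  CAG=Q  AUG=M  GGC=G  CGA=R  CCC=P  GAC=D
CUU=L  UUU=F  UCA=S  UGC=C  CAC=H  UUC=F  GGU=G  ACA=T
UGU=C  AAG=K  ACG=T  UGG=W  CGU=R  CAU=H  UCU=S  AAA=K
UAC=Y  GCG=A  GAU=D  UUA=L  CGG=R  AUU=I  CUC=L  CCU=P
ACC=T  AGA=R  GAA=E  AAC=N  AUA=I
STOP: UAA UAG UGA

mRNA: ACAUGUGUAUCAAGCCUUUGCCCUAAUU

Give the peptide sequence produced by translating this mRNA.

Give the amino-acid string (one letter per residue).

start AUG at pos 2
pos 2: AUG -> M; peptide=M
pos 5: UGU -> C; peptide=MC
pos 8: AUC -> I; peptide=MCI
pos 11: AAG -> K; peptide=MCIK
pos 14: CCU -> P; peptide=MCIKP
pos 17: UUG -> L; peptide=MCIKPL
pos 20: CCC -> P; peptide=MCIKPLP
pos 23: UAA -> STOP

Answer: MCIKPLP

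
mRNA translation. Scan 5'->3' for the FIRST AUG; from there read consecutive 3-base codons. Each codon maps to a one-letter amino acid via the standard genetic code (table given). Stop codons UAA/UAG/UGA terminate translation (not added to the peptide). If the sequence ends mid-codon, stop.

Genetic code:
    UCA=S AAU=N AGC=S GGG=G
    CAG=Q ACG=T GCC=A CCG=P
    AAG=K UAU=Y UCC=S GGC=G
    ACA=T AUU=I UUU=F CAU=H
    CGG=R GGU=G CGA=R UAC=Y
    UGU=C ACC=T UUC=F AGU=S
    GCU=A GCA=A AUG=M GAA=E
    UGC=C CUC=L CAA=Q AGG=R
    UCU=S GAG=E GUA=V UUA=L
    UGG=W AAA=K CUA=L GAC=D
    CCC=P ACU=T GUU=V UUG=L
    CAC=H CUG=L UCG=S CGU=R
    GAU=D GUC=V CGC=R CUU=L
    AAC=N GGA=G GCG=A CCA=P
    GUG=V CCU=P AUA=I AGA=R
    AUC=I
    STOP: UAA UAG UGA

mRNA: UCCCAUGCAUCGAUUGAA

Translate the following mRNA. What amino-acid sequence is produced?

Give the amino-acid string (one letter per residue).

Answer: MHRL

Derivation:
start AUG at pos 4
pos 4: AUG -> M; peptide=M
pos 7: CAU -> H; peptide=MH
pos 10: CGA -> R; peptide=MHR
pos 13: UUG -> L; peptide=MHRL
pos 16: only 2 nt remain (<3), stop (end of mRNA)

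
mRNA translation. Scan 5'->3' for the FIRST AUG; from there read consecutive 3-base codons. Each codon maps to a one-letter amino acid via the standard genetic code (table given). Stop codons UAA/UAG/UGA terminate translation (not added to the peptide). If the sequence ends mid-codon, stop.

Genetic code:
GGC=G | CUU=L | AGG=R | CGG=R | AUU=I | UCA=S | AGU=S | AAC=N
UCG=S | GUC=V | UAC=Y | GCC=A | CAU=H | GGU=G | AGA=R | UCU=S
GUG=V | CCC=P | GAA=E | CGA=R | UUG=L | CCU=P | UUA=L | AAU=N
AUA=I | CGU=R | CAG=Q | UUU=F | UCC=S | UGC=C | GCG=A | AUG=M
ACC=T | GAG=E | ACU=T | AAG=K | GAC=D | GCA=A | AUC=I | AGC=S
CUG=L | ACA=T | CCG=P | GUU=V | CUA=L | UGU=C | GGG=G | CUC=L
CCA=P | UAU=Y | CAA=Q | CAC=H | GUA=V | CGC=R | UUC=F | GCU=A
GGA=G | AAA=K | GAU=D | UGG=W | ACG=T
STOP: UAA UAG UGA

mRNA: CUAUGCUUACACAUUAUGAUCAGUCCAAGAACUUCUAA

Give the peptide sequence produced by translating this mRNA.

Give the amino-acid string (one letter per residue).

start AUG at pos 2
pos 2: AUG -> M; peptide=M
pos 5: CUU -> L; peptide=ML
pos 8: ACA -> T; peptide=MLT
pos 11: CAU -> H; peptide=MLTH
pos 14: UAU -> Y; peptide=MLTHY
pos 17: GAU -> D; peptide=MLTHYD
pos 20: CAG -> Q; peptide=MLTHYDQ
pos 23: UCC -> S; peptide=MLTHYDQS
pos 26: AAG -> K; peptide=MLTHYDQSK
pos 29: AAC -> N; peptide=MLTHYDQSKN
pos 32: UUC -> F; peptide=MLTHYDQSKNF
pos 35: UAA -> STOP

Answer: MLTHYDQSKNF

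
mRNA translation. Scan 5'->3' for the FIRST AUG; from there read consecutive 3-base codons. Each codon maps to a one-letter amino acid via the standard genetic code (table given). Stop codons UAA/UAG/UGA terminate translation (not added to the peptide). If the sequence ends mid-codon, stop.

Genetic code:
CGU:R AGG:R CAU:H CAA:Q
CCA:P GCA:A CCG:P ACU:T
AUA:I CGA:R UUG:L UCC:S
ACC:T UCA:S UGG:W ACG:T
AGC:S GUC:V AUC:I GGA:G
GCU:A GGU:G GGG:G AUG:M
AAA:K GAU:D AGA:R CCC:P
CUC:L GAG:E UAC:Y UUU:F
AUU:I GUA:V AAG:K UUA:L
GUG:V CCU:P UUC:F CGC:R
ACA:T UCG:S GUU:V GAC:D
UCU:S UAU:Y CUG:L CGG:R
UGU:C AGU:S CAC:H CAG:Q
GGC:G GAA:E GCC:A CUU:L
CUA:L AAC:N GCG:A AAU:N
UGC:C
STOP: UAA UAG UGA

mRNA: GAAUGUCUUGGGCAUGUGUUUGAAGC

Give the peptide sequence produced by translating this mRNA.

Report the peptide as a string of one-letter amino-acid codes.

Answer: MSWACV

Derivation:
start AUG at pos 2
pos 2: AUG -> M; peptide=M
pos 5: UCU -> S; peptide=MS
pos 8: UGG -> W; peptide=MSW
pos 11: GCA -> A; peptide=MSWA
pos 14: UGU -> C; peptide=MSWAC
pos 17: GUU -> V; peptide=MSWACV
pos 20: UGA -> STOP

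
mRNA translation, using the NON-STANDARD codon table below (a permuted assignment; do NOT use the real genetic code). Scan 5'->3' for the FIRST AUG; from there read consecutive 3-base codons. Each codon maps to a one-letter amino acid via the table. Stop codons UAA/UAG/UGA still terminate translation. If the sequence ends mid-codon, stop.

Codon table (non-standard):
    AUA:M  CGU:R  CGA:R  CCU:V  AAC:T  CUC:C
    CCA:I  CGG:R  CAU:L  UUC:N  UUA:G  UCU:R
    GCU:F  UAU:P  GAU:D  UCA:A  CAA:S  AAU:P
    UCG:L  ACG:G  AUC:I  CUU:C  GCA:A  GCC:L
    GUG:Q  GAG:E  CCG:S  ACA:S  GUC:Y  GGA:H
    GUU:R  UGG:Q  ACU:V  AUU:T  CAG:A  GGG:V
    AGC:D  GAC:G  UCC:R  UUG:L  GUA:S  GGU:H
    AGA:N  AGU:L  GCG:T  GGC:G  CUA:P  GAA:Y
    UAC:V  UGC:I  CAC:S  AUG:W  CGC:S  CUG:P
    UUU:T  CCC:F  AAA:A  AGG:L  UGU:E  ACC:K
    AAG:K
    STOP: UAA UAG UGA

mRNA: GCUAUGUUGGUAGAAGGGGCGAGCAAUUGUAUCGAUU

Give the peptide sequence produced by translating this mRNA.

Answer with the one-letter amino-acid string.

Answer: WLSYVTDPEID

Derivation:
start AUG at pos 3
pos 3: AUG -> W; peptide=W
pos 6: UUG -> L; peptide=WL
pos 9: GUA -> S; peptide=WLS
pos 12: GAA -> Y; peptide=WLSY
pos 15: GGG -> V; peptide=WLSYV
pos 18: GCG -> T; peptide=WLSYVT
pos 21: AGC -> D; peptide=WLSYVTD
pos 24: AAU -> P; peptide=WLSYVTDP
pos 27: UGU -> E; peptide=WLSYVTDPE
pos 30: AUC -> I; peptide=WLSYVTDPEI
pos 33: GAU -> D; peptide=WLSYVTDPEID
pos 36: only 1 nt remain (<3), stop (end of mRNA)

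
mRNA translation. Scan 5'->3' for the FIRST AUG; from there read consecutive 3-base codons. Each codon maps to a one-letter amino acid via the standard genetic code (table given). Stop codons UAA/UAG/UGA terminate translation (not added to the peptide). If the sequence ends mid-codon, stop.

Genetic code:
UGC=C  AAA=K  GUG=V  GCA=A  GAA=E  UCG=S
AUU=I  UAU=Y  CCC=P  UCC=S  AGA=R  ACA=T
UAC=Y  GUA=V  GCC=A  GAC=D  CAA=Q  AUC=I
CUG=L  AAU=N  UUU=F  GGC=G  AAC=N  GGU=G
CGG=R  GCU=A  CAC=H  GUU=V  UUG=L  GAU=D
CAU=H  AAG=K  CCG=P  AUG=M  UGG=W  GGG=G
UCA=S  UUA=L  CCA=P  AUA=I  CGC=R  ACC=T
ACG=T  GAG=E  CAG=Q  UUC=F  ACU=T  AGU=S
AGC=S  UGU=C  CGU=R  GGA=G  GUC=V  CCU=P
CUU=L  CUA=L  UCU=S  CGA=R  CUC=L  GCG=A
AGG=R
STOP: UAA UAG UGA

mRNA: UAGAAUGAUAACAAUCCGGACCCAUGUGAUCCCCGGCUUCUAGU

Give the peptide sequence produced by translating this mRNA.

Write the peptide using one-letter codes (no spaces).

Answer: MITIRTHVIPGF

Derivation:
start AUG at pos 4
pos 4: AUG -> M; peptide=M
pos 7: AUA -> I; peptide=MI
pos 10: ACA -> T; peptide=MIT
pos 13: AUC -> I; peptide=MITI
pos 16: CGG -> R; peptide=MITIR
pos 19: ACC -> T; peptide=MITIRT
pos 22: CAU -> H; peptide=MITIRTH
pos 25: GUG -> V; peptide=MITIRTHV
pos 28: AUC -> I; peptide=MITIRTHVI
pos 31: CCC -> P; peptide=MITIRTHVIP
pos 34: GGC -> G; peptide=MITIRTHVIPG
pos 37: UUC -> F; peptide=MITIRTHVIPGF
pos 40: UAG -> STOP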